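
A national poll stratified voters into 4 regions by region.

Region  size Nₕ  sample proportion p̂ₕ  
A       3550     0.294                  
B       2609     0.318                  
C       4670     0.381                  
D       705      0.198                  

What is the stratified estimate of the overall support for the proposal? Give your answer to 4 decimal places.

0.3288

N = 3550 + 2609 + 4670 + 705 = 11534.
Overall proportion = Σ (Nₕ/N)·p̂ₕ.
Σ Nₕp̂ₕ = 1043.7 + 829.662 + 1779.27 + 139.59 = 3792.222.
3792.222 / 11534 = 0.328786... → 0.3288.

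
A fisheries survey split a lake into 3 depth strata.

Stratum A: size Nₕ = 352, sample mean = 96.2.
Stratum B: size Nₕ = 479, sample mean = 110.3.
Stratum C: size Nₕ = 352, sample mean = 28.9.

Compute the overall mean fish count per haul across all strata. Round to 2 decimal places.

x̄_st = (Σ Nₕx̄ₕ) / (Σ Nₕ) = (352·96.2 + 479·110.3 + 352·28.9) / 1183
= 96868.9 / 1183 = 81.8841... → 81.88.

81.88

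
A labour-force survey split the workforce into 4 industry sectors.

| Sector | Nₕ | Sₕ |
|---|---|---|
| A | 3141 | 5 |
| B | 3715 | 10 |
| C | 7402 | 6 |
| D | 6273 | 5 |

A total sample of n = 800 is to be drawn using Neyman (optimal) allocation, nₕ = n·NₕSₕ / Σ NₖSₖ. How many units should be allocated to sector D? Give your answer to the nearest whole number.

195

Σ NₕSₕ = 3141·5 + 3715·10 + 7402·6 + 6273·5 = 128632.
Share for D: 31365/128632 = 0.24384.
n_D = 800 × 0.24384 = 195.068... → 195.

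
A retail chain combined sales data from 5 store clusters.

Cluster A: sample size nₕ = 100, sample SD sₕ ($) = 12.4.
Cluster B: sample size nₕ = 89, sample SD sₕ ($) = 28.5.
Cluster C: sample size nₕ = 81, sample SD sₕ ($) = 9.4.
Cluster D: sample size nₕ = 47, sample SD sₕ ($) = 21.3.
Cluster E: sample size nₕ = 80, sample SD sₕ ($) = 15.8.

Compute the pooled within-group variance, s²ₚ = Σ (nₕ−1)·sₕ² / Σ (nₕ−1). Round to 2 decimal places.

A: (100−1)·12.4² = 99·153.76 = 15222.24
B: (89−1)·28.5² = 88·812.25 = 71478
C: (81−1)·9.4² = 80·88.36 = 7068.8
D: (47−1)·21.3² = 46·453.69 = 20869.74
E: (80−1)·15.8² = 79·249.64 = 19721.56
Numerator = 134360.34; denominator = Σ(nₕ−1) = 392.
s²ₚ = 134360.34/392 = 342.7560... → 342.76.

342.76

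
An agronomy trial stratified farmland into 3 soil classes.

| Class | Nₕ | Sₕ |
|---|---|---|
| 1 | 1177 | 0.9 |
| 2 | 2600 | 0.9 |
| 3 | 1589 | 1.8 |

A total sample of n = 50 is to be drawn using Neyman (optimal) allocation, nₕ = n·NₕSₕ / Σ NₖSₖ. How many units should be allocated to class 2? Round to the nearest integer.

19

1: NₕSₕ = 1177·0.9 = 1059.3
2: NₕSₕ = 2600·0.9 = 2340
3: NₕSₕ = 1589·1.8 = 2860.2
Σ NₕSₕ = 6259.5.
n_2 = 50·2340/6259.5 = 18.692... → 19.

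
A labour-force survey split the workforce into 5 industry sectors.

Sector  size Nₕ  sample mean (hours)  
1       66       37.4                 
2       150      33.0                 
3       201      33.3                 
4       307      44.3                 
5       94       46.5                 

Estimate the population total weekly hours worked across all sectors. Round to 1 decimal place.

1: 66·37.4 = 2468.4
2: 150·33.0 = 4950
3: 201·33.3 = 6693.3
4: 307·44.3 = 13600.1
5: 94·46.5 = 4371
τ̂ = Σ Nₕx̄ₕ = 32082.8.

32082.8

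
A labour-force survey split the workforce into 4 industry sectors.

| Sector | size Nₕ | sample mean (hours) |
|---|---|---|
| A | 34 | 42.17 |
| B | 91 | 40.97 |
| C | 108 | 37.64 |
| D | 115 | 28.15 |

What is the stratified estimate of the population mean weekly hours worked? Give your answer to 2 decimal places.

N = 348; weights Wₕ = Nₕ/N = (0.0977, 0.2615, 0.3103, 0.3305).
x̄_st = Σ Wₕ·x̄ₕ = 0.0977·42.17 + 0.2615·40.97 + 0.3103·37.64 + 0.3305·28.15 ≈ 35.8173...
→ 35.82.

35.82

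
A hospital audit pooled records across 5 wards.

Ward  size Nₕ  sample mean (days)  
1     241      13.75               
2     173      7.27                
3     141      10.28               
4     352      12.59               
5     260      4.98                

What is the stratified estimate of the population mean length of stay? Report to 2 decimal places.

10.07

N = 241 + 173 + 141 + 352 + 260 = 1167.
Overall mean = Σ (Nₕ/N)·x̄ₕ — weight by population share, not a simple average.
Σ Nₕx̄ₕ = 241·13.75 + 173·7.27 + 141·10.28 + 352·12.59 + 260·4.98 = 3313.75 + 1257.71 + 1449.48 + 4431.68 + 1294.8 = 11747.42.
Divide by N: 11747.42 / 1167 = 10.0663... → 10.07.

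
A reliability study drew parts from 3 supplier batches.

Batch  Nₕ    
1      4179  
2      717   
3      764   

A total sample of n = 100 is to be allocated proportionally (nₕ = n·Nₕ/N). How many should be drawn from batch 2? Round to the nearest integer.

13

N = 4179 + 717 + 764 = 5660.
n_2 = 100·717/5660 = 12.668... → 13.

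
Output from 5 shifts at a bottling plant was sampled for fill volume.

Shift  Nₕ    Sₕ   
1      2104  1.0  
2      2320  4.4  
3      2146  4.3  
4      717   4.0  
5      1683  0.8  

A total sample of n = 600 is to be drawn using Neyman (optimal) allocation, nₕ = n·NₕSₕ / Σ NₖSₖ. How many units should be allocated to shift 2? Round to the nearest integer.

Σ NₕSₕ = 2104·1.0 + 2320·4.4 + 2146·4.3 + 717·4.0 + 1683·0.8 = 25754.2.
Share for 2: 10208/25754.2 = 0.39636.
n_2 = 600 × 0.39636 = 237.818... → 238.

238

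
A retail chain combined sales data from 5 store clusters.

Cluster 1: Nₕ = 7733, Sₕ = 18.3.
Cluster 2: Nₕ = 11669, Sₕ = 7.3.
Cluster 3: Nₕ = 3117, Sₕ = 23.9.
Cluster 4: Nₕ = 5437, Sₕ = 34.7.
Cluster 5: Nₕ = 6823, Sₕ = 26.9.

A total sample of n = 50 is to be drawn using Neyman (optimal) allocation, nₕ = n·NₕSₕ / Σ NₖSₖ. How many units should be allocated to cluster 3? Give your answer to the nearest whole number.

Σ NₕSₕ = 7733·18.3 + 11669·7.3 + 3117·23.9 + 5437·34.7 + 6823·26.9 = 673396.5.
Share for 3: 74496.3/673396.5 = 0.11063.
n_3 = 50 × 0.11063 = 5.531... → 6.

6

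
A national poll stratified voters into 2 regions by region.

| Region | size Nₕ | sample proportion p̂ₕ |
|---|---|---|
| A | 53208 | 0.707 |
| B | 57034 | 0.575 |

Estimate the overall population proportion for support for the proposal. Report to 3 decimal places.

0.639

Wₕ = Nₕ/N with N = 110242: 0.4826, 0.5174.
p̂_st = 0.4826·0.707 + 0.5174·0.575 ≈ 0.63871... → 0.639.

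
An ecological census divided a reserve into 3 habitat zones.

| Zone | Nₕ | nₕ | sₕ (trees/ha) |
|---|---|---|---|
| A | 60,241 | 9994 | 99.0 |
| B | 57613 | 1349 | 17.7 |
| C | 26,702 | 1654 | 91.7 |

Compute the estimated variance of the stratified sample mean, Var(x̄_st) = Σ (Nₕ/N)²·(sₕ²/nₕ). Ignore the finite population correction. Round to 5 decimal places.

N = 144556. Term for each stratum: Wₕ²sₕ²/nₕ.
Var(x̄_st) = 0.17031117 + 0.03688955 + 0.17346765 = 0.38066838 → 0.38067.

0.38067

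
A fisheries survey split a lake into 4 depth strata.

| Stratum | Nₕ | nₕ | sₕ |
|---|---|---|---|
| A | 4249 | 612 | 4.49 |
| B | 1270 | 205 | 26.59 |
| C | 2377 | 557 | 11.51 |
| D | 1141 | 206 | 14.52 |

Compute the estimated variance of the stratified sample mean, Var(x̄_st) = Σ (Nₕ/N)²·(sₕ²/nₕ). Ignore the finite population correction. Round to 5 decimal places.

N = 9037. Term for each stratum: Wₕ²sₕ²/nₕ.
Var(x̄_st) = 0.00728226 + 0.06811483 + 0.01645528 + 0.01631506 = 0.10816743 → 0.10817.

0.10817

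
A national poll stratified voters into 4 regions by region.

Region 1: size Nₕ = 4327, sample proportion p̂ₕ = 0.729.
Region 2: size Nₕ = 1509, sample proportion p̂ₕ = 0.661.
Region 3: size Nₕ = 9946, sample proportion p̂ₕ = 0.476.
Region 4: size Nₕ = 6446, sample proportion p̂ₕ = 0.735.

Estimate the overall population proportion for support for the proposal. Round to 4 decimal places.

0.6129

N = 4327 + 1509 + 9946 + 6446 = 22228.
Overall proportion = Σ (Nₕ/N)·p̂ₕ.
Σ Nₕp̂ₕ = 3154.383 + 997.449 + 4734.296 + 4737.81 = 13623.938.
13623.938 / 22228 = 0.612918... → 0.6129.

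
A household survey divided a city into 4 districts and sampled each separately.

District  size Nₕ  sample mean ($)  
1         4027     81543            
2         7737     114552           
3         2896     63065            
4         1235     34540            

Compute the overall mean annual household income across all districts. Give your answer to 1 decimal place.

90591.7

x̄_st = (Σ Nₕx̄ₕ) / (Σ Nₕ) = (4027·81543 + 7737·114552 + 2896·63065 + 1235·34540) / 15895
= 1439955625 / 15895 = 90591.735... → 90591.7.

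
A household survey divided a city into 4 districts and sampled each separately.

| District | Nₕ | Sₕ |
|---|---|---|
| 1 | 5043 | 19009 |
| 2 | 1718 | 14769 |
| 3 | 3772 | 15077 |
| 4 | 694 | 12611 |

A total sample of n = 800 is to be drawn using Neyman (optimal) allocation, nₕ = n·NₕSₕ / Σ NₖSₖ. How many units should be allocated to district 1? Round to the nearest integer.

1: NₕSₕ = 5043·19009 = 95862387
2: NₕSₕ = 1718·14769 = 25373142
3: NₕSₕ = 3772·15077 = 56870444
4: NₕSₕ = 694·12611 = 8752034
Σ NₕSₕ = 186858007.
n_1 = 800·95862387/186858007 = 410.418... → 410.

410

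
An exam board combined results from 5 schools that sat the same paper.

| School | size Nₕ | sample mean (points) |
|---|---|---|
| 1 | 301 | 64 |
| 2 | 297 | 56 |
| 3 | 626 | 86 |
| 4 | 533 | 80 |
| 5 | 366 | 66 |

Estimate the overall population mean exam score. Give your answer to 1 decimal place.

x̄_st = (Σ Nₕx̄ₕ) / (Σ Nₕ) = (301·64 + 297·56 + 626·86 + 533·80 + 366·66) / 2123
= 156528 / 2123 = 73.730... → 73.7.

73.7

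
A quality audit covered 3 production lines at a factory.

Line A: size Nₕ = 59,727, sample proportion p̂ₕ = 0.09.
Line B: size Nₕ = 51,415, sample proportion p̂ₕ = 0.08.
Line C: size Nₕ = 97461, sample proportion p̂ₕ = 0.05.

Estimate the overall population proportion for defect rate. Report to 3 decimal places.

0.069

Wₕ = Nₕ/N with N = 208603: 0.2863, 0.2465, 0.4672.
p̂_st = 0.2863·0.09 + 0.2465·0.08 + 0.4672·0.05 ≈ 0.06885... → 0.069.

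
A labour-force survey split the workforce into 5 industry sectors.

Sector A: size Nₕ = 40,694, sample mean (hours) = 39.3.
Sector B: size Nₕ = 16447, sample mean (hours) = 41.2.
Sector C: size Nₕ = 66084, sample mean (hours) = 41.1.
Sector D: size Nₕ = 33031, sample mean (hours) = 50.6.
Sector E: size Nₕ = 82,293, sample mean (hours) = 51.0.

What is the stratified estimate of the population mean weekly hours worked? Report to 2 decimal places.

45.53

x̄_st = (Σ Nₕx̄ₕ) / (Σ Nₕ) = (40694·39.3 + 16447·41.2 + 66084·41.1 + 33031·50.6 + 82293·51.0) / 238549
= 10861254.6 / 238549 = 45.5305... → 45.53.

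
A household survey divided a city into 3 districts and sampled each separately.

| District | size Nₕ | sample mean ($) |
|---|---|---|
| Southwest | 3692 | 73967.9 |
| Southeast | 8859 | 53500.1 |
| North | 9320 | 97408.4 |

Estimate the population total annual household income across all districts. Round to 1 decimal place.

1654893160.7

Population total = Σ Nₕ·x̄ₕ (each stratum's size times its mean).
3692·73967.9 + 8859·53500.1 + 9320·97408.4 = 273089486.8 + 473957385.9 + 907846288 = 1654893160.7.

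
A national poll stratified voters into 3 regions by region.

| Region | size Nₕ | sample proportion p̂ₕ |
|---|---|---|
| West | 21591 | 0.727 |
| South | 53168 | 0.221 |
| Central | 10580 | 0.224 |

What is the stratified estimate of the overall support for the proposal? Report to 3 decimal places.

0.349

N = 21591 + 53168 + 10580 = 85339.
Overall proportion = Σ (Nₕ/N)·p̂ₕ.
Σ Nₕp̂ₕ = 15696.657 + 11750.128 + 2369.92 = 29816.705.
29816.705 / 85339 = 0.34939... → 0.349.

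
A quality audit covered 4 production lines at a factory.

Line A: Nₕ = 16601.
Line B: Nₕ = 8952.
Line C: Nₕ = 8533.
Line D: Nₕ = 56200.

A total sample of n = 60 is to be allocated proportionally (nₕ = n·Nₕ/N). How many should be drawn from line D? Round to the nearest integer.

37

N = 16601 + 8952 + 8533 + 56200 = 90286.
n_D = 60·56200/90286 = 37.348... → 37.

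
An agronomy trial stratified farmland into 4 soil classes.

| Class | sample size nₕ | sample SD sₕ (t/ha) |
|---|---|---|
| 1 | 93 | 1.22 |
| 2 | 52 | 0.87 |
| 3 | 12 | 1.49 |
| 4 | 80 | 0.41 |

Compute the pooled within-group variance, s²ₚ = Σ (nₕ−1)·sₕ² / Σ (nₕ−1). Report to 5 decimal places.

Degrees of freedom: 92 + 51 + 11 + 79 = 233.
Σ(nₕ−1)sₕ² = 92·1.4884 + 51·0.7569 + 11·2.2201 + 79·0.1681 = 213.2357.
s²ₚ = 213.2357 / 233 = 0.9151747... → 0.91517.

0.91517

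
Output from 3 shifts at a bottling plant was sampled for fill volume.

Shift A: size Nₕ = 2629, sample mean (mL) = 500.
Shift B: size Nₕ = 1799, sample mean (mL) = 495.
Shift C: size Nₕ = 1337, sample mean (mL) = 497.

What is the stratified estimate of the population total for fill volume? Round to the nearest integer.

2869494

Population total = Σ Nₕ·x̄ₕ (each stratum's size times its mean).
2629·500 + 1799·495 + 1337·497 = 1314500 + 890505 + 664489 = 2869494.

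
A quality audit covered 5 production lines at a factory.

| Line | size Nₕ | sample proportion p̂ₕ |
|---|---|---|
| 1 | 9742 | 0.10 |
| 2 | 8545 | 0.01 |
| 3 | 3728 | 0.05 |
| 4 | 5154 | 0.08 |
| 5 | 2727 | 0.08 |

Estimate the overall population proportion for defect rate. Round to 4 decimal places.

0.0628

Wₕ = Nₕ/N with N = 29896: 0.3259, 0.2858, 0.1247, 0.1724, 0.0912.
p̂_st = 0.3259·0.10 + 0.2858·0.01 + 0.1247·0.05 + 0.1724·0.08 + 0.0912·0.08 ≈ 0.062769... → 0.0628.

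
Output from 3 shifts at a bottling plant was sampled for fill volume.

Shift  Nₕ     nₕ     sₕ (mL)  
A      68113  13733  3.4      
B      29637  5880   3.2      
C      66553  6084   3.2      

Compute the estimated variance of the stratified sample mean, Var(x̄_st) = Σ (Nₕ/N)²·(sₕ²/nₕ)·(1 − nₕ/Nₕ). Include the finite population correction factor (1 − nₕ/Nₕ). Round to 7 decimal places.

N = 164303. Term for each stratum: Wₕ²sₕ²/nₕ·(1−nₕ/Nₕ).
Var(x̄_st) = 0.0001154970 + 0.0000454211 + 0.0002509113 = 0.0004118293 → 0.0004118.

0.0004118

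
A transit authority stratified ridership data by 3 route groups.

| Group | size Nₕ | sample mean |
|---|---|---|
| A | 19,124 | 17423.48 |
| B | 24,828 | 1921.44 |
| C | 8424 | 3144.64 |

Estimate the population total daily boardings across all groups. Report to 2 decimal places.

407402591.20

A: 19124·17423.48 = 333206631.52
B: 24828·1921.44 = 47705512.32
C: 8424·3144.64 = 26490447.36
τ̂ = Σ Nₕx̄ₕ = 407402591.20.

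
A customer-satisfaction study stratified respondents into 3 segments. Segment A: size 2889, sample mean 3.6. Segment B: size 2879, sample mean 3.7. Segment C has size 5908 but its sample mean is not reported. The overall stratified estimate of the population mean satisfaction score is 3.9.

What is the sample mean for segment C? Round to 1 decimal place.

N = 2889 + 2879 + 5908 = 11676.
Overall total = μ·N = 3.9·11676 = 45536.4.
Subtract the known strata: 2889·3.6 + 2879·3.7 = 21052.7.
Remaining total for segment C: 45536.4 − 21052.7 = 24483.7.
Divide by its size: 24483.7 / 5908 = 4.144... → 4.1.

4.1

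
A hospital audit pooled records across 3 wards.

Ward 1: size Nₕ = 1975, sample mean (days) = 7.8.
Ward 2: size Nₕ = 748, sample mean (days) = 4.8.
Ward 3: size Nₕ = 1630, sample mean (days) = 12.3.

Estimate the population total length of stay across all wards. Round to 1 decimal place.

1: 1975·7.8 = 15405
2: 748·4.8 = 3590.4
3: 1630·12.3 = 20049
τ̂ = Σ Nₕx̄ₕ = 39044.4.

39044.4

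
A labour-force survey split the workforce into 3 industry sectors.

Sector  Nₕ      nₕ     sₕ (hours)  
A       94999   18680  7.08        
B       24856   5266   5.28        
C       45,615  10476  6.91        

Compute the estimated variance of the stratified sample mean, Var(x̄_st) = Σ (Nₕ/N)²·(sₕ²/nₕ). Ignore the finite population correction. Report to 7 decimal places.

0.0013503

N = 165470; Wₕ = Nₕ/N.
sector A: (94999/165470)²·7.08²/18680 = 0.0008844824
sector B: (24856/165470)²·5.28²/5266 = 0.0001194568
sector C: (45615/165470)²·6.91²/10476 = 0.0003463677
Sum = 0.0013503069 → 0.0013503.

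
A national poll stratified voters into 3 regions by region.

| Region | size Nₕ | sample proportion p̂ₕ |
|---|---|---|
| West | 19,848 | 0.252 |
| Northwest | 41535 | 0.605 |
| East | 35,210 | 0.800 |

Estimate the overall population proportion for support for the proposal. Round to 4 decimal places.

0.6035

Wₕ = Nₕ/N with N = 96593: 0.2055, 0.4300, 0.3645.
p̂_st = 0.2055·0.252 + 0.4300·0.605 + 0.3645·0.800 ≈ 0.603547... → 0.6035.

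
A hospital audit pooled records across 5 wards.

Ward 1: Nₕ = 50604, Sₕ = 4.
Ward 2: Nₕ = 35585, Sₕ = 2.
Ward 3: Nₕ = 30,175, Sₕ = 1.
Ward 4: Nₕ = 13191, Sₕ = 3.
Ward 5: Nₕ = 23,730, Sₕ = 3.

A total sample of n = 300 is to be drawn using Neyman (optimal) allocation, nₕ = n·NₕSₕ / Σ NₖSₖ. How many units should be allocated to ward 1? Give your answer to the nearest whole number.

1: NₕSₕ = 50604·4 = 202416
2: NₕSₕ = 35585·2 = 71170
3: NₕSₕ = 30175·1 = 30175
4: NₕSₕ = 13191·3 = 39573
5: NₕSₕ = 23730·3 = 71190
Σ NₕSₕ = 414524.
n_1 = 300·202416/414524 = 146.493... → 146.

146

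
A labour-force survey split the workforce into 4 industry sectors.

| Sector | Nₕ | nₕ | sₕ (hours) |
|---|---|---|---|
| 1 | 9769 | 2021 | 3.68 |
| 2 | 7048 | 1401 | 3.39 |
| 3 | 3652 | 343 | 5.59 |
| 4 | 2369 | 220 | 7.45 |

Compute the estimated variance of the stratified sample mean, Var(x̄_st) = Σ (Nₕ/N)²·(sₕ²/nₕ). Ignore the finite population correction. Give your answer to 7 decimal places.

N = 22838. Term for each stratum: Wₕ²sₕ²/nₕ.
Var(x̄_st) = 0.0012260647 + 0.0007812264 + 0.0023295653 + 0.0027145875 = 0.0070514440 → 0.0070514.

0.0070514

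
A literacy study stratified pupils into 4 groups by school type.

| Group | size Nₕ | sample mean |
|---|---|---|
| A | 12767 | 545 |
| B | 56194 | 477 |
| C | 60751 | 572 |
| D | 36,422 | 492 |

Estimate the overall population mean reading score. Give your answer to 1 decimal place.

520.3

N = 12767 + 56194 + 60751 + 36422 = 166134.
Overall mean = Σ (Nₕ/N)·x̄ₕ — weight by population share, not a simple average.
Σ Nₕx̄ₕ = 12767·545 + 56194·477 + 60751·572 + 36422·492 = 6958015 + 26804538 + 34749572 + 17919624 = 86431749.
Divide by N: 86431749 / 166134 = 520.253... → 520.3.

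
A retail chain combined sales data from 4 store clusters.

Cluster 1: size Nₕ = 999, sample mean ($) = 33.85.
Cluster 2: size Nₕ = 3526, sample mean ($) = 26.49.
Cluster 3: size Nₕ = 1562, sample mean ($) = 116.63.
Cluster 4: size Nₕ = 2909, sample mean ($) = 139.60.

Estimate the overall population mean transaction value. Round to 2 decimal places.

x̄_st = (Σ Nₕx̄ₕ) / (Σ Nₕ) = (999·33.85 + 3526·26.49 + 1562·116.63 + 2909·139.60) / 8996
= 715492.35 / 8996 = 79.5345... → 79.53.

79.53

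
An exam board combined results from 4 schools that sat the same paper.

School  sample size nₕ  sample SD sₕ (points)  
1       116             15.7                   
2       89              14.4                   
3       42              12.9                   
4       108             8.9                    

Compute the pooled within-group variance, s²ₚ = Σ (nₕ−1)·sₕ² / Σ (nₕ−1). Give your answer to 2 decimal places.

176.33

Degrees of freedom: 115 + 88 + 41 + 107 = 351.
Σ(nₕ−1)sₕ² = 115·246.49 + 88·207.36 + 41·166.41 + 107·79.21 = 61892.31.
s²ₚ = 61892.31 / 351 = 176.3314... → 176.33.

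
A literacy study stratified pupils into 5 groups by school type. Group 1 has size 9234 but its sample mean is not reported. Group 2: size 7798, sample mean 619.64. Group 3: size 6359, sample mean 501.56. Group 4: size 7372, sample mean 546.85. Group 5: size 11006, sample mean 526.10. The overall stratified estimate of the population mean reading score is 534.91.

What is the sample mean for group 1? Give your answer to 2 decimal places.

487.29

Σ Nₕx̄ₕ = N·μ, so 9234·x̄_1 = 41769·534.91 − (7798·619.64 + 6359·501.56 + 7372·546.85 + 11006·526.10).
= 22342655.79 − 17843007.56 = 4499648.23.
x̄_1 = 4499648.23 / 9234 = 487.2913... → 487.29.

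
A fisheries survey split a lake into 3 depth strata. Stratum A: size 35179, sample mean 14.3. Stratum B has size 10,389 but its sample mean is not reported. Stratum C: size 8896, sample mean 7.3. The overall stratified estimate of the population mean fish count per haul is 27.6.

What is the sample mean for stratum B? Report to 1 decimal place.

90.0

N = 35179 + 10389 + 8896 = 54464.
Overall total = μ·N = 27.6·54464 = 1503206.4.
Subtract the known strata: 35179·14.3 + 8896·7.3 = 568000.5.
Remaining total for stratum B: 1503206.4 − 568000.5 = 935205.9.
Divide by its size: 935205.9 / 10389 = 90.019... → 90.0.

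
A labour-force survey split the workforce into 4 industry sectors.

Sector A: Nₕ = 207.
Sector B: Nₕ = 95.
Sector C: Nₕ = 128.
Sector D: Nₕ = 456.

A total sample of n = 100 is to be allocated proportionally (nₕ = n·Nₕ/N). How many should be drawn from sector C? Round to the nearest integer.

N = 207 + 95 + 128 + 456 = 886.
n_C = 100·128/886 = 14.447... → 14.

14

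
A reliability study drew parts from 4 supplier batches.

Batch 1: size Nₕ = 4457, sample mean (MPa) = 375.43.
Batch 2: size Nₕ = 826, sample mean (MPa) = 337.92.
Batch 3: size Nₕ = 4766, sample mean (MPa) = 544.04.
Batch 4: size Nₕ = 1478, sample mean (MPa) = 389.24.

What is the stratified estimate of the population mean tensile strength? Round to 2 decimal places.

444.23

N = 11527; weights Wₕ = Nₕ/N = (0.3867, 0.0717, 0.4135, 0.1282).
x̄_st = Σ Wₕ·x̄ₕ = 0.3867·375.43 + 0.0717·337.92 + 0.4135·544.04 + 0.1282·389.24 ≈ 444.2270...
→ 444.23.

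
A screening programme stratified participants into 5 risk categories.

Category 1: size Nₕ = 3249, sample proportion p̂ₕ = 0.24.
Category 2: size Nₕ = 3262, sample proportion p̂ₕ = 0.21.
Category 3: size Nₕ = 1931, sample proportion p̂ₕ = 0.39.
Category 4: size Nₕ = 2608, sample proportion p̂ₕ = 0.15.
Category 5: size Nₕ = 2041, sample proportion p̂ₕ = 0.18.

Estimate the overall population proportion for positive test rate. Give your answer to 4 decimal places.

N = 3249 + 3262 + 1931 + 2608 + 2041 = 13091.
Overall proportion = Σ (Nₕ/N)·p̂ₕ.
Σ Nₕp̂ₕ = 779.76 + 685.02 + 753.09 + 391.2 + 367.38 = 2976.45.
2976.45 / 13091 = 0.227366... → 0.2274.

0.2274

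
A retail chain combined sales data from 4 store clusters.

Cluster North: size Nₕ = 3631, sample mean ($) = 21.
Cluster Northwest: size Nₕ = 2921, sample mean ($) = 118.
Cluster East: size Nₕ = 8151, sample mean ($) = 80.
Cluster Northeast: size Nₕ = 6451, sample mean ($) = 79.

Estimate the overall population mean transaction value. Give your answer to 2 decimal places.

74.82

x̄_st = (Σ Nₕx̄ₕ) / (Σ Nₕ) = (3631·21 + 2921·118 + 8151·80 + 6451·79) / 21154
= 1582638 / 21154 = 74.8151... → 74.82.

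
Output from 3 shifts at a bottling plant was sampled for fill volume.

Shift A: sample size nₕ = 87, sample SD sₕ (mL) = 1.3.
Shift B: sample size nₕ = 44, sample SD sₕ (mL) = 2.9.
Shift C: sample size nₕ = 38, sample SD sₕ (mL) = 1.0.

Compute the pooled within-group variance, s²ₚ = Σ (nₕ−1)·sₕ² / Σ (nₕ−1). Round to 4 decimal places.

Degrees of freedom: 86 + 43 + 37 = 166.
Σ(nₕ−1)sₕ² = 86·1.69 + 43·8.41 + 37·1 = 543.97.
s²ₚ = 543.97 / 166 = 3.276928... → 3.2769.

3.2769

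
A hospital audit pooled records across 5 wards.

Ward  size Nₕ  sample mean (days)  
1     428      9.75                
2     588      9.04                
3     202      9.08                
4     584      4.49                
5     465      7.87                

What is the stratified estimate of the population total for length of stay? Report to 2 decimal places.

17604.39

Estimate total by summing Nₕ·x̄ₕ over strata.
428·9.75 + 588·9.04 + 202·9.08 + 584·4.49 + 465·7.87 = 4173 + 5315.52 + 1834.16 + 2622.16 + 3659.55 = 17604.39.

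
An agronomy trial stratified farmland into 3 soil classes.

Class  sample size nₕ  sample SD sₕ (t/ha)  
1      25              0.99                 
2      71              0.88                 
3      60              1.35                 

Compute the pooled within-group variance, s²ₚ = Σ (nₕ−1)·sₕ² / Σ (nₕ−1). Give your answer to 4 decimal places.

Degrees of freedom: 24 + 70 + 59 = 153.
Σ(nₕ−1)sₕ² = 24·0.9801 + 70·0.7744 + 59·1.8225 = 185.2579.
s²ₚ = 185.2579 / 153 = 1.210836... → 1.2108.

1.2108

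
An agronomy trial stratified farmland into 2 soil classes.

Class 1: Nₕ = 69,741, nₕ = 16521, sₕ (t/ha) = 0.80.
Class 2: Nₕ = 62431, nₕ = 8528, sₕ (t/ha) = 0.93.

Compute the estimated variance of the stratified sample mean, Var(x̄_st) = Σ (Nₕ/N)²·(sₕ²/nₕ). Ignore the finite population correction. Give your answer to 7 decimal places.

N = 132172. Term for each stratum: Wₕ²sₕ²/nₕ.
Var(x̄_st) = 0.0000107855 + 0.0000226277 = 0.0000334132 → 0.0000334.

0.0000334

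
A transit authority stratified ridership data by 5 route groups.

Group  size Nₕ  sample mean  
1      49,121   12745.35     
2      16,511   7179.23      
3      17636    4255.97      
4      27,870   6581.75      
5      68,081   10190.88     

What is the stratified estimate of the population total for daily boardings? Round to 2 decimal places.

1: 49121·12745.35 = 626064337.35
2: 16511·7179.23 = 118536266.53
3: 17636·4255.97 = 75058286.92
4: 27870·6581.75 = 183433372.5
5: 68081·10190.88 = 693805301.28
τ̂ = Σ Nₕx̄ₕ = 1696897564.58.

1696897564.58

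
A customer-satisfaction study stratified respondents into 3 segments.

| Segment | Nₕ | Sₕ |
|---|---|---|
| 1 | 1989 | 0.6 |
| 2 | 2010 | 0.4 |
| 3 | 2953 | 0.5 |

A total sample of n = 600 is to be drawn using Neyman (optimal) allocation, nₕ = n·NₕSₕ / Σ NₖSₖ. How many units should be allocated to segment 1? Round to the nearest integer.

206

Σ NₕSₕ = 1989·0.6 + 2010·0.4 + 2953·0.5 = 3473.9.
Share for 1: 1193.4/3473.9 = 0.34353.
n_1 = 600 × 0.34353 = 206.120... → 206.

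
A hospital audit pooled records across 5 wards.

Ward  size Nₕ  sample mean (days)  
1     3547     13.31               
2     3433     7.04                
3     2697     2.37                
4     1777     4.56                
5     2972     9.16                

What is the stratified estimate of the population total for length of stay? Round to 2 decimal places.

Estimate total by summing Nₕ·x̄ₕ over strata.
3547·13.31 + 3433·7.04 + 2697·2.37 + 1777·4.56 + 2972·9.16 = 47210.57 + 24168.32 + 6391.89 + 8103.12 + 27223.52 = 113097.42.

113097.42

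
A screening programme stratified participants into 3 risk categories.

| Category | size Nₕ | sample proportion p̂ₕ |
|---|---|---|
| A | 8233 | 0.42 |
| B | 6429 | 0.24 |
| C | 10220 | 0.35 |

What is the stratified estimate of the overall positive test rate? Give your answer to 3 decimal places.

0.345

Wₕ = Nₕ/N with N = 24882: 0.3309, 0.2584, 0.4107.
p̂_st = 0.3309·0.42 + 0.2584·0.24 + 0.4107·0.35 ≈ 0.34474... → 0.345.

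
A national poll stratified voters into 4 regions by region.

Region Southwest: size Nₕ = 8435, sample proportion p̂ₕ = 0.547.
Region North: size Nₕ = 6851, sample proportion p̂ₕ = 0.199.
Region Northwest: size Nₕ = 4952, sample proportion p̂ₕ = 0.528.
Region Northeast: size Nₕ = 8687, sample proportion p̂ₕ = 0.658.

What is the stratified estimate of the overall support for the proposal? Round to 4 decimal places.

Wₕ = Nₕ/N with N = 28925: 0.2916, 0.2369, 0.1712, 0.3003.
p̂_st = 0.2916·0.547 + 0.2369·0.199 + 0.1712·0.528 + 0.3003·0.658 ≈ 0.494658... → 0.4947.

0.4947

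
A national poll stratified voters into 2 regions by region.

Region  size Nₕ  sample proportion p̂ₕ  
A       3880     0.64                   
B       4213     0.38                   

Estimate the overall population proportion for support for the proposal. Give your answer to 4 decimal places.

0.5047

Wₕ = Nₕ/N with N = 8093: 0.4794, 0.5206.
p̂_st = 0.4794·0.64 + 0.5206·0.38 ≈ 0.504651... → 0.5047.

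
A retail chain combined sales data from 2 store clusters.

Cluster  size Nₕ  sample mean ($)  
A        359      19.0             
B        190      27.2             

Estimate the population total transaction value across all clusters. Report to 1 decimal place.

Estimate total by summing Nₕ·x̄ₕ over strata.
359·19.0 + 190·27.2 = 6821 + 5168 = 11989.0.

11989.0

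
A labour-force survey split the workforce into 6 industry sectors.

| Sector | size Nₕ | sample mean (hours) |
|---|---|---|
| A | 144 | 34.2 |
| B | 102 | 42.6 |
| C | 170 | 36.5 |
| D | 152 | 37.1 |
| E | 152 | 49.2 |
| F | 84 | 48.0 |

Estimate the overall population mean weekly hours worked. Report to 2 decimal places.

40.58

N = 144 + 102 + 170 + 152 + 152 + 84 = 804.
Weight each subgroup mean by Nₕ/N and sum.
Σ Nₕx̄ₕ = 144·34.2 + 102·42.6 + 170·36.5 + 152·37.1 + 152·49.2 + 84·48.0 = 4924.8 + 4345.2 + 6205 + 5639.2 + 7478.4 + 4032 = 32624.6.
Divide by N: 32624.6 / 804 = 40.5779... → 40.58.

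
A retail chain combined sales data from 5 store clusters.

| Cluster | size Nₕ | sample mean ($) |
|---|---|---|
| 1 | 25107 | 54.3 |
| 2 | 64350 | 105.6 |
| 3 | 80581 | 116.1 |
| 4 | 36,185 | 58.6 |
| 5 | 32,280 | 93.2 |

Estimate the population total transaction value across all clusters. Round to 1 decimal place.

22643061.2

Estimate total by summing Nₕ·x̄ₕ over strata.
25107·54.3 + 64350·105.6 + 80581·116.1 + 36185·58.6 + 32280·93.2 = 1363310.1 + 6795360 + 9355454.1 + 2120441 + 3008496 = 22643061.2.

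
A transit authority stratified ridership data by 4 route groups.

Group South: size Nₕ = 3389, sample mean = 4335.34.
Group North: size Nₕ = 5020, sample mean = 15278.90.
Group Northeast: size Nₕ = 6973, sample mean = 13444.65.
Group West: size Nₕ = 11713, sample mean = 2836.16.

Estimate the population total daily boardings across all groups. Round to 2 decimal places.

Population total = Σ Nₕ·x̄ₕ (each stratum's size times its mean).
3389·4335.34 + 5020·15278.90 + 6973·13444.65 + 11713·2836.16 = 14692467.26 + 76700078 + 93749544.45 + 33219942.08 = 218362031.79.

218362031.79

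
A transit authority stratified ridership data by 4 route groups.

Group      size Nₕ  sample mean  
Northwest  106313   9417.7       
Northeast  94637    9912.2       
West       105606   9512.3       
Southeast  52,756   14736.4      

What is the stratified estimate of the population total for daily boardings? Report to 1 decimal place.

3721274283.7

Population total = Σ Nₕ·x̄ₕ (each stratum's size times its mean).
106313·9417.7 + 94637·9912.2 + 105606·9512.3 + 52756·14736.4 = 1001223940.1 + 938060871.4 + 1004555953.8 + 777433518.4 = 3721274283.7.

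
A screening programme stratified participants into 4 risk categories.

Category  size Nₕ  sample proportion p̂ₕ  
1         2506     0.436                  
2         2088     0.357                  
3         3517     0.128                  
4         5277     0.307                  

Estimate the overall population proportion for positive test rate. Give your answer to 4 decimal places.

0.2919

Wₕ = Nₕ/N with N = 13388: 0.1872, 0.1560, 0.2627, 0.3942.
p̂_st = 0.1872·0.436 + 0.1560·0.357 + 0.2627·0.128 + 0.3942·0.307 ≈ 0.291922... → 0.2919.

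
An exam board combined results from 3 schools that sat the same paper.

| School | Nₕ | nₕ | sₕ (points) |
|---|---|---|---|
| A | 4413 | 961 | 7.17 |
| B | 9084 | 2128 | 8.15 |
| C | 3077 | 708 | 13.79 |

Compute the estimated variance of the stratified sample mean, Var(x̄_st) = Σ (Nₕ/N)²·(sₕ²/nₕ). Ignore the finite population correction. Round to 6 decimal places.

N = 16574. Term for each stratum: Wₕ²sₕ²/nₕ.
Var(x̄_st) = 0.003792522 + 0.009376552 + 0.009257540 = 0.022426614 → 0.022427.

0.022427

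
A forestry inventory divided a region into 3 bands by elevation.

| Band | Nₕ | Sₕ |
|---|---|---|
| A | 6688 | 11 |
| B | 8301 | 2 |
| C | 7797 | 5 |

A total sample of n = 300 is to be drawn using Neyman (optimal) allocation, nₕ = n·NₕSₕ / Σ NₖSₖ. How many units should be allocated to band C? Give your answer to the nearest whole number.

91

A: NₕSₕ = 6688·11 = 73568
B: NₕSₕ = 8301·2 = 16602
C: NₕSₕ = 7797·5 = 38985
Σ NₕSₕ = 129155.
n_C = 300·38985/129155 = 90.554... → 91.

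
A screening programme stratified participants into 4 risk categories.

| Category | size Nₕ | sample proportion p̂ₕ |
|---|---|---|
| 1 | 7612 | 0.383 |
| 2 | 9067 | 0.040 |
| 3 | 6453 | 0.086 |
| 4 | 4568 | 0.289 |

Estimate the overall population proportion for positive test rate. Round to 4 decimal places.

N = 7612 + 9067 + 6453 + 4568 = 27700.
Overall proportion = Σ (Nₕ/N)·p̂ₕ.
Σ Nₕp̂ₕ = 2915.396 + 362.68 + 554.958 + 1320.152 = 5153.186.
5153.186 / 27700 = 0.186036... → 0.1860.

0.1860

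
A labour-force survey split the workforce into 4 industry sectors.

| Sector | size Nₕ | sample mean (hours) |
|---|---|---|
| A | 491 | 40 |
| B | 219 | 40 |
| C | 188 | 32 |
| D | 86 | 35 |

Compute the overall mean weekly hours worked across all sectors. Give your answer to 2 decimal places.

N = 491 + 219 + 188 + 86 = 984.
The stratified mean weights each stratum mean by its population share Nₕ/N.
Σ Nₕx̄ₕ = 491·40 + 219·40 + 188·32 + 86·35 = 19640 + 8760 + 6016 + 3010 = 37426.
Divide by N: 37426 / 984 = 38.0346... → 38.03.

38.03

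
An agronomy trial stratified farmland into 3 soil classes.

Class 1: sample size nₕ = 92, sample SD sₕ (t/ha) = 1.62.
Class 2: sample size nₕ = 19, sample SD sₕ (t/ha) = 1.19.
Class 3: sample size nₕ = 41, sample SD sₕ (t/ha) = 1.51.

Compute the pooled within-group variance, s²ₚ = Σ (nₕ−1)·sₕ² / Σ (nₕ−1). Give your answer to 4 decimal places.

2.3860

1: (92−1)·1.62² = 91·2.6244 = 238.8204
2: (19−1)·1.19² = 18·1.4161 = 25.4898
3: (41−1)·1.51² = 40·2.2801 = 91.204
Numerator = 355.5142; denominator = Σ(nₕ−1) = 149.
s²ₚ = 355.5142/149 = 2.386001... → 2.3860.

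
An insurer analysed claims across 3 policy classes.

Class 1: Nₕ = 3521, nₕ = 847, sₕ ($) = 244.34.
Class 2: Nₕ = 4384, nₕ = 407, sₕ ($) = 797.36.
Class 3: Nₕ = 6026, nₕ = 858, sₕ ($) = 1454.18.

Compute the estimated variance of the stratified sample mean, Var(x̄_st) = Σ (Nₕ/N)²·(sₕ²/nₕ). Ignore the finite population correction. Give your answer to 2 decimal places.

620.35

N = 13931; Wₕ = Nₕ/N.
class 1: (3521/13931)²·244.34²/847 = 4.50270
class 2: (4384/13931)²·797.36²/407 = 154.70024
class 3: (6026/13931)²·1454.18²/858 = 461.15054
Sum = 620.35348 → 620.35.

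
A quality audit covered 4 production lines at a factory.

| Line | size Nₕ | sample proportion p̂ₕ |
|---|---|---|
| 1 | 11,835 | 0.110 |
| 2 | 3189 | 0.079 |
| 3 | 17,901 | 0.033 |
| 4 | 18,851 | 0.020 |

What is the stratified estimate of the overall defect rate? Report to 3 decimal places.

Wₕ = Nₕ/N with N = 51776: 0.2286, 0.0616, 0.3457, 0.3641.
p̂_st = 0.2286·0.110 + 0.0616·0.079 + 0.3457·0.033 + 0.3641·0.020 ≈ 0.04870... → 0.049.

0.049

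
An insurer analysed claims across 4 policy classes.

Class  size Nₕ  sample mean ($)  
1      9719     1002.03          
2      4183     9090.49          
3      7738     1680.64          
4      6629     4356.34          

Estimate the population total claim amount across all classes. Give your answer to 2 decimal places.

89647219.42

1: 9719·1002.03 = 9738729.57
2: 4183·9090.49 = 38025519.67
3: 7738·1680.64 = 13004792.32
4: 6629·4356.34 = 28878177.86
τ̂ = Σ Nₕx̄ₕ = 89647219.42.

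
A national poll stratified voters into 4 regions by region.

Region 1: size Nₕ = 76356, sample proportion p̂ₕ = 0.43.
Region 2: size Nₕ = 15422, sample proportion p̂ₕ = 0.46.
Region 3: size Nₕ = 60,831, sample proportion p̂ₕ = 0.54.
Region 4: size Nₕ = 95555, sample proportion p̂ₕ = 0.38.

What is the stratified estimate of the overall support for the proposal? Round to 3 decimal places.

0.440

Wₕ = Nₕ/N with N = 248164: 0.3077, 0.0621, 0.2451, 0.3850.
p̂_st = 0.3077·0.43 + 0.0621·0.46 + 0.2451·0.54 + 0.3850·0.38 ≈ 0.43958... → 0.440.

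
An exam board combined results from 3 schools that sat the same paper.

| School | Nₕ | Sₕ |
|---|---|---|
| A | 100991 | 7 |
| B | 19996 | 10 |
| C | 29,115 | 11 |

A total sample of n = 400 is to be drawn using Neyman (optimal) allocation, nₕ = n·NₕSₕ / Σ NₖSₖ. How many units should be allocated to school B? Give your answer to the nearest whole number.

65

A: NₕSₕ = 100991·7 = 706937
B: NₕSₕ = 19996·10 = 199960
C: NₕSₕ = 29115·11 = 320265
Σ NₕSₕ = 1227162.
n_B = 400·199960/1227162 = 65.178... → 65.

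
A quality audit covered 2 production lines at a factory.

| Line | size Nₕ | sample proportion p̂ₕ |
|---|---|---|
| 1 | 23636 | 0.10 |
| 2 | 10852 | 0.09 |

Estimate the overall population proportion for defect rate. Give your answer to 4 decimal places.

N = 23636 + 10852 = 34488.
Overall proportion = Σ (Nₕ/N)·p̂ₕ.
Σ Nₕp̂ₕ = 2363.6 + 976.68 = 3340.28.
3340.28 / 34488 = 0.096853... → 0.0969.

0.0969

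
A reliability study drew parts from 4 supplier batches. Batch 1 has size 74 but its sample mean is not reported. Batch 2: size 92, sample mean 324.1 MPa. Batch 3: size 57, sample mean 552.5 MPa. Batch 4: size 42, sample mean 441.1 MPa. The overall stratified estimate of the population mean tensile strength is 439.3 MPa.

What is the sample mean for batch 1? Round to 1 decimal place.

Σ Nₕx̄ₕ = N·μ, so 74·x̄_1 = 265·439.3 − (92·324.1 + 57·552.5 + 42·441.1).
= 116414.5 − 79835.9 = 36578.6.
x̄_1 = 36578.6 / 74 = 494.305... → 494.3.

494.3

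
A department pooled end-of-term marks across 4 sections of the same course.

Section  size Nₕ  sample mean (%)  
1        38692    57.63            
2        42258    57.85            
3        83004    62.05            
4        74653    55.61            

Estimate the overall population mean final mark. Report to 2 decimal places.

58.57

N = 38692 + 42258 + 83004 + 74653 = 238607.
Overall mean = Σ (Nₕ/N)·x̄ₕ — weight by population share, not a simple average.
Σ Nₕx̄ₕ = 38692·57.63 + 42258·57.85 + 83004·62.05 + 74653·55.61 = 2229819.96 + 2444625.3 + 5150398.2 + 4151453.33 = 13976296.79.
Divide by N: 13976296.79 / 238607 = 58.5745... → 58.57.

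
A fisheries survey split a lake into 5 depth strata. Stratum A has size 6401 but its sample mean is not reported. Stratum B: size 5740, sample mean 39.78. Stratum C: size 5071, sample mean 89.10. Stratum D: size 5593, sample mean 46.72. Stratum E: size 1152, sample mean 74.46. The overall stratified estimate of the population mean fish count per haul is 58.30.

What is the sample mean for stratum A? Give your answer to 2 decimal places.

N = 6401 + 5740 + 5071 + 5593 + 1152 = 23957.
Overall total = μ·N = 58.30·23957 = 1396693.1.
Subtract the known strata: 5740·39.78 + 5071·89.10 + 5593·46.72 + 1152·74.46 = 1027246.18.
Remaining total for stratum A: 1396693.1 − 1027246.18 = 369446.92.
Divide by its size: 369446.92 / 6401 = 57.7171... → 57.72.

57.72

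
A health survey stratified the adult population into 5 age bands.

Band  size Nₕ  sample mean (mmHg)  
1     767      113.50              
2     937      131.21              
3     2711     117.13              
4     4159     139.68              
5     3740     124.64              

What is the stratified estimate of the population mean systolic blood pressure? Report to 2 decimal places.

N = 767 + 937 + 2711 + 4159 + 3740 = 12314.
Weight each subgroup mean by Nₕ/N and sum.
Σ Nₕx̄ₕ = 767·113.50 + 937·131.21 + 2711·117.13 + 4159·139.68 + 3740·124.64 = 87054.5 + 122943.77 + 317539.43 + 580929.12 + 466153.6 = 1574620.42.
Divide by N: 1574620.42 / 12314 = 127.8724... → 127.87.

127.87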